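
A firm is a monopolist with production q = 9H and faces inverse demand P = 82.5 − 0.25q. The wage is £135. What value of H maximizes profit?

Marginal revenue from the inverse demand is MR = 82.5 − 0.5q.
The marginal product is MP_H = 9.
A monopolist hires until marginal revenue product equals the wage: MR·MP_H = w.
(82.5 − 4.5H)·9 = 135, so H = 15.

H* = 15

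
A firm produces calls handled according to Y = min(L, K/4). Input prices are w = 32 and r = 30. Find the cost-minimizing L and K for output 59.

L* = 59, K* = 236

With a fixed-proportions technology, the cost-minimizing bundle uses no slack in either input: L = K/4 = Y.
So L = 59 and K = 4·59 = 236.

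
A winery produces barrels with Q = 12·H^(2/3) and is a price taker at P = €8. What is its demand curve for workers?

MP_H = (2/3)·12·H^(-1/3) = 8·H^(-1/3).
Setting P·MP_H = w: 64·H^(-1/3) = w.
Solving for H: H^(-1/3) = w/64, so H = (64/w)^(3).

H(w) = 262144/w³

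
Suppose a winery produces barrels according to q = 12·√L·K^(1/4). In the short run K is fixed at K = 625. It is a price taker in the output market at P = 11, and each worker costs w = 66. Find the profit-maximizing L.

With K = 625, MP_L = (1/2)·12·L^(-1/2)·625^(1/4) = 30·L^(-1/2).
Profit maximization for a price taker requires P·MP_L = w: 11·30·L^(-1/2) = 66.
So L^(-1/2) = 0.2, which gives L = 25.

L* = 25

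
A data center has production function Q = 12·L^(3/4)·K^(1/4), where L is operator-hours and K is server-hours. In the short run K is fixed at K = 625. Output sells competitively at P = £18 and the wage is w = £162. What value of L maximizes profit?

L* = 625

With K = 625, MP_L = (3/4)·12·L^(-1/4)·625^(1/4) = 45·L^(-1/4).
Profit maximization for a price taker requires P·MP_L = w: 18·45·L^(-1/4) = 162.
So L^(-1/4) = 0.2, which gives L = 625.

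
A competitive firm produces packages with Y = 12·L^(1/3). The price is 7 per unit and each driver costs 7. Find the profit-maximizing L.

MP_L = (1/3)·12·L^(-2/3) = 4·L^(-2/3).
Profit maximization for a price taker requires P·MP_L = w: 7·4·L^(-2/3) = 7.
So L^(-2/3) = 0.25, which gives L = 8.

L* = 8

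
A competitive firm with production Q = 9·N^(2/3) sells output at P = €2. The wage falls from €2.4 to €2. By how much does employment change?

From P·MP_N = w with MP_N = 6·N^(-1/3), the labor demand is N(w) = (12/w)^(3).
At w = 2.4: N = 125. At w = 2: N = 216.
ΔN = 216 − 125 = 91.

ΔN = 91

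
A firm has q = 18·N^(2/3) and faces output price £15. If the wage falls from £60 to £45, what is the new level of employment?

From P·MP_N = w with MP_N = 12·N^(-1/3), the labor demand is N(w) = (180/w)^(3).
At w = 60: N = 27. At w = 45: N = 64.

N* = 64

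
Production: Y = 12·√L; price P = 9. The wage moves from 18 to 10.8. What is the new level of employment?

From P·MP_L = w with MP_L = 6·L^(-1/2), the labor demand is L(w) = (54/w)^(2).
At w = 18: L = 9. At w = 10.8: L = 25.

L* = 25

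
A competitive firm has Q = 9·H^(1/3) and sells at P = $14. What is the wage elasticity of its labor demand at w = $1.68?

MP_H = (1/3)·9·H^(-2/3), so P·MP_H = w gives 42·H^(-2/3) = w.
Solving, H(w) = (42/w)^(3/2). This is a constant-elasticity form: H ∝ w^(−3/2), so ε = −3/2.

ε = -1.5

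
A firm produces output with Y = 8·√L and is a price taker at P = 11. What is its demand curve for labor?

MP_L = (1/2)·8·L^(-1/2) = 4·L^(-1/2).
Setting P·MP_L = w: 44·L^(-1/2) = w.
Solving for L: L^(-1/2) = w/44, so L = (44/w)^(2).

L(w) = 1936/w²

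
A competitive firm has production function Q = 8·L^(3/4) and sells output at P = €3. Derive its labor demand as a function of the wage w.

L(w) = 104976/w^(4)

MP_L = (3/4)·8·L^(-1/4) = 6·L^(-1/4).
Setting P·MP_L = w: 18·L^(-1/4) = w.
Solving for L: L^(-1/4) = w/18, so L = (18/w)^(4).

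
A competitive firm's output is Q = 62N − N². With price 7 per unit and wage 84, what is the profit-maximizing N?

The marginal product of N is MP_N = 62 − 2N.
A price-taking firm hires until the value of the marginal product equals the wage: P·MP_N = w, so 7·(62 − 2N) = 84.
Then 62 − 2N = 12, giving N = 25.

N* = 25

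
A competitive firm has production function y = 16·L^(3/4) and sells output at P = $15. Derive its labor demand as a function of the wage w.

MP_L = (3/4)·16·L^(-1/4) = 12·L^(-1/4).
Setting P·MP_L = w: 180·L^(-1/4) = w.
Solving for L: L^(-1/4) = w/180, so L = (180/w)^(4).

L(w) = (180/w)^(4)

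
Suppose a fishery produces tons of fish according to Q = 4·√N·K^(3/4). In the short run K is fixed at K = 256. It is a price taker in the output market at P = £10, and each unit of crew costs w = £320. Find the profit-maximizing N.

With K = 256, MP_N = (1/2)·4·N^(-1/2)·256^(3/4) = 128·N^(-1/2).
Profit maximization for a price taker requires P·MP_N = w: 10·128·N^(-1/2) = 320.
So N^(-1/2) = 0.25, which gives N = 16.

N* = 16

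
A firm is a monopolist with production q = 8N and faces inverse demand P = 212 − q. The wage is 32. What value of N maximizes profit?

Marginal revenue from the inverse demand is MR = 212 − 2q.
The marginal product is MP_N = 8.
A monopolist hires until marginal revenue product equals the wage: MR·MP_N = w.
(212 − 16N)·8 = 32, so N = 13.

N* = 13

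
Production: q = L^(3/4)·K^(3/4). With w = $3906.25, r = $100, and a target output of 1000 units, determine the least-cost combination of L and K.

Cost minimization requires the marginal rate of technical substitution to equal the input-price ratio: MP_L/MP_K = w/r.
Here MP_L/MP_K = (3/4)·(K/L)/(3/4) = (K/L). Setting this equal to 3906.25/100 = 39.0625 gives K = 39.0625L.
Substituting into q = 1000: L^(3/4)·(39.0625L)^(3/4) = 1000.
Solving, L = 16 and K = 625.

L* = 16, K* = 625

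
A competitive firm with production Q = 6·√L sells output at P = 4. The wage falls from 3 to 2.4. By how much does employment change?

ΔL = 9

From P·MP_L = w with MP_L = 3·L^(-1/2), the labor demand is L(w) = (12/w)^(2).
At w = 3: L = 16. At w = 2.4: L = 25.
ΔL = 25 − 16 = 9.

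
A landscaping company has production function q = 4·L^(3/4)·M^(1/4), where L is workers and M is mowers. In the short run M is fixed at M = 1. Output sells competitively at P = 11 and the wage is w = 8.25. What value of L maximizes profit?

With M = 1, MP_L = (3/4)·4·L^(-1/4)·1^(1/4) = 3·L^(-1/4).
Profit maximization for a price taker requires P·MP_L = w: 11·3·L^(-1/4) = 8.25.
So L^(-1/4) = 0.25, which gives L = 256.

L* = 256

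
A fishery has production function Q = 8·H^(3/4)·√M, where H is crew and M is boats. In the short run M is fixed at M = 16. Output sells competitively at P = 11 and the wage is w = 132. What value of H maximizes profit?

H* = 16

With M = 16, MP_H = (3/4)·8·H^(-1/4)·16^(1/2) = 24·H^(-1/4).
Profit maximization for a price taker requires P·MP_H = w: 11·24·H^(-1/4) = 132.
So H^(-1/4) = 0.5, which gives H = 16.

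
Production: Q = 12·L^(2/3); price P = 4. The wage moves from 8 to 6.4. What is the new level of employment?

L* = 125

From P·MP_L = w with MP_L = 8·L^(-1/3), the labor demand is L(w) = (32/w)^(3).
At w = 8: L = 64. At w = 6.4: L = 125.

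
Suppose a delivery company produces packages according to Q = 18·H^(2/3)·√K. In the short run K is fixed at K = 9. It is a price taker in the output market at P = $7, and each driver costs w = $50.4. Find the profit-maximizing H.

With K = 9, MP_H = (2/3)·18·H^(-1/3)·9^(1/2) = 36·H^(-1/3).
Profit maximization for a price taker requires P·MP_H = w: 7·36·H^(-1/3) = 50.4.
So H^(-1/3) = 0.2, which gives H = 125.

H* = 125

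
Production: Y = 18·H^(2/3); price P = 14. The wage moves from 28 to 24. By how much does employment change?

From P·MP_H = w with MP_H = 12·H^(-1/3), the labor demand is H(w) = (168/w)^(3).
At w = 28: H = 216. At w = 24: H = 343.
ΔH = 343 − 216 = 127.

ΔH = 127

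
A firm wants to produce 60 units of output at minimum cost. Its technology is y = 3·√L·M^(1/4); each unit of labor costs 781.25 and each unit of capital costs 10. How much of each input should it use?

L* = 16, M* = 625

Cost minimization requires the marginal rate of technical substitution to equal the input-price ratio: MP_L/MP_M = w/r.
Here MP_L/MP_M = (1/2)·(M/L)/(1/4) = 2·(M/L). Setting this equal to 781.25/10 = 78.125 gives M = 39.0625L.
Substituting into y = 60: 3·L^(1/2)·(39.0625L)^(1/4) = 60.
Solving, L = 16 and M = 625.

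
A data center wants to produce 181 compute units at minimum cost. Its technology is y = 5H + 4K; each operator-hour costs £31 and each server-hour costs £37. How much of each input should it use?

H* = 36.2, K* = 0

The inputs are perfect substitutes, so the firm uses whichever has the lower cost per unit of output.
Cost per unit of output via H is w/5 = 6.2; via K it is r/4 = 9.25. H is cheaper.
Producing y = 181 with H alone: H = 36.2, K = 0.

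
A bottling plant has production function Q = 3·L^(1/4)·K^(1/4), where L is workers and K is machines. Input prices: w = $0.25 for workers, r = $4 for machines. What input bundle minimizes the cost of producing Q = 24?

L* = 256, K* = 16

Cost minimization requires the marginal rate of technical substitution to equal the input-price ratio: MP_L/MP_K = w/r.
Here MP_L/MP_K = (1/4)·(K/L)/(1/4) = (K/L). Setting this equal to 0.25/4 = 0.0625 gives K = 0.0625L.
Substituting into Q = 24: 3·L^(1/4)·(0.0625L)^(1/4) = 24.
Solving, L = 256 and K = 16.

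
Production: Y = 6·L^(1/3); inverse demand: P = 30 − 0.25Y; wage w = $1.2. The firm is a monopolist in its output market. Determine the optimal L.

Marginal revenue from the inverse demand is MR = 30 − 0.5Y.
The marginal product is MP_L = 2·L^(-2/3).
A monopolist hires until marginal revenue product equals the wage: MR·MP_L = w.
At L, Y = 6·L^(1/3). Substituting and solving: (30 − 3·L^(1/3))·2·L^(-2/3) = 1.2 gives L = 125.

L* = 125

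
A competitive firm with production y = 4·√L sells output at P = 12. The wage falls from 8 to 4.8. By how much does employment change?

From P·MP_L = w with MP_L = 2·L^(-1/2), the labor demand is L(w) = (24/w)^(2).
At w = 8: L = 9. At w = 4.8: L = 25.
ΔL = 25 − 9 = 16.

ΔL = 16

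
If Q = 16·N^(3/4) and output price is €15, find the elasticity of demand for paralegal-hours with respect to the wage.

ε = -4

MP_N = (3/4)·16·N^(-1/4), so P·MP_N = w gives 180·N^(-1/4) = w.
Solving, N(w) = (180/w)^(4). This is a constant-elasticity form: N ∝ w^(−4), so ε = −4.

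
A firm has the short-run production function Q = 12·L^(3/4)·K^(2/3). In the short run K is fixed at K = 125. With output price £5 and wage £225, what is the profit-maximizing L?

With K = 125, MP_L = (3/4)·12·L^(-1/4)·125^(2/3) = 225·L^(-1/4).
Profit maximization for a price taker requires P·MP_L = w: 5·225·L^(-1/4) = 225.
So L^(-1/4) = 0.2, which gives L = 625.

L* = 625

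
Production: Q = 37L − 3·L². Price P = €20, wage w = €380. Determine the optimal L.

The marginal product of L is MP_L = 37 − 6L.
A price-taking firm hires until the value of the marginal product equals the wage: P·MP_L = w, so 20·(37 − 6L) = 380.
Then 37 − 6L = 19, giving L = 3.

L* = 3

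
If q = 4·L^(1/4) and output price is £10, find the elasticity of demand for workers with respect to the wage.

ε = -4/3

MP_L = (1/4)·4·L^(-3/4), so P·MP_L = w gives 10·L^(-3/4) = w.
Solving, L(w) = (10/w)^(4/3). This is a constant-elasticity form: L ∝ w^(−4/3), so ε = −4/3.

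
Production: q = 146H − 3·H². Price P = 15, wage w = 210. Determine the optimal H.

The marginal product of H is MP_H = 146 − 6H.
A price-taking firm hires until the value of the marginal product equals the wage: P·MP_H = w, so 15·(146 − 6H) = 210.
Then 146 − 6H = 14, giving H = 22.

H* = 22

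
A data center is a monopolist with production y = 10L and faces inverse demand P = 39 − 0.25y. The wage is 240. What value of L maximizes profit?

L* = 3

Marginal revenue from the inverse demand is MR = 39 − 0.5y.
The marginal product is MP_L = 10.
A monopolist hires until marginal revenue product equals the wage: MR·MP_L = w.
(39 − 5L)·10 = 240, so L = 3.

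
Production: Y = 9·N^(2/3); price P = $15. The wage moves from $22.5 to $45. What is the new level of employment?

N* = 8

From P·MP_N = w with MP_N = 6·N^(-1/3), the labor demand is N(w) = (90/w)^(3).
At w = 22.5: N = 64. At w = 45: N = 8.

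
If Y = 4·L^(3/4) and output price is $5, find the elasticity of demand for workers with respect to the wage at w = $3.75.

ε = -4

MP_L = (3/4)·4·L^(-1/4), so P·MP_L = w gives 15·L^(-1/4) = w.
Solving, L(w) = (15/w)^(4). This is a constant-elasticity form: L ∝ w^(−4), so ε = −4.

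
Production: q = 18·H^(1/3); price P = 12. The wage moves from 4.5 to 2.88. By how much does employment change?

From P·MP_H = w with MP_H = 6·H^(-2/3), the labor demand is H(w) = (72/w)^(3/2).
At w = 4.5: H = 64. At w = 2.88: H = 125.
ΔH = 125 − 64 = 61.

ΔH = 61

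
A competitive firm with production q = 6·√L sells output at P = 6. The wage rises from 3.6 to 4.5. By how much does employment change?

ΔL = -9

From P·MP_L = w with MP_L = 3·L^(-1/2), the labor demand is L(w) = (18/w)^(2).
At w = 3.6: L = 25. At w = 4.5: L = 16.
ΔL = 16 − 25 = -9.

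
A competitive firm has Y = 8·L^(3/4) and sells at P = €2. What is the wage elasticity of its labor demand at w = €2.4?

MP_L = (3/4)·8·L^(-1/4), so P·MP_L = w gives 12·L^(-1/4) = w.
Solving, L(w) = (12/w)^(4). This is a constant-elasticity form: L ∝ w^(−4), so ε = −4.

ε = -4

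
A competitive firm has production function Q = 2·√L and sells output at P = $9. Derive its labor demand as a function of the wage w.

MP_L = (1/2)·2·L^(-1/2) = L^(-1/2).
Setting P·MP_L = w: 9·L^(-1/2) = w.
Solving for L: L^(-1/2) = w/9, so L = (9/w)^(2).

L(w) = 81/w²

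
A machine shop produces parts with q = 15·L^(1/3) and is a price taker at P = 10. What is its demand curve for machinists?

L(w) = (50/w)^(3/2)

MP_L = (1/3)·15·L^(-2/3) = 5·L^(-2/3).
Setting P·MP_L = w: 50·L^(-2/3) = w.
Solving for L: L^(-2/3) = w/50, so L = (50/w)^(3/2).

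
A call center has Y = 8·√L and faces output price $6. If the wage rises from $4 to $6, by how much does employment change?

From P·MP_L = w with MP_L = 4·L^(-1/2), the labor demand is L(w) = (24/w)^(2).
At w = 4: L = 36. At w = 6: L = 16.
ΔL = 16 − 36 = -20.

ΔL = -20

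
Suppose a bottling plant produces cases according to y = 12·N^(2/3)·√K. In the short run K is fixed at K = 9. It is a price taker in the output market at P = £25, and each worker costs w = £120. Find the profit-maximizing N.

With K = 9, MP_N = (2/3)·12·N^(-1/3)·9^(1/2) = 24·N^(-1/3).
Profit maximization for a price taker requires P·MP_N = w: 25·24·N^(-1/3) = 120.
So N^(-1/3) = 0.2, which gives N = 125.

N* = 125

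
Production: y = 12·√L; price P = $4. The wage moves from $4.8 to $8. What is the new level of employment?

L* = 9

From P·MP_L = w with MP_L = 6·L^(-1/2), the labor demand is L(w) = (24/w)^(2).
At w = 4.8: L = 25. At w = 8: L = 9.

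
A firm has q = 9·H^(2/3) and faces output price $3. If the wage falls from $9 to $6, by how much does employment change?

ΔH = 19

From P·MP_H = w with MP_H = 6·H^(-1/3), the labor demand is H(w) = (18/w)^(3).
At w = 9: H = 8. At w = 6: H = 27.
ΔH = 27 − 8 = 19.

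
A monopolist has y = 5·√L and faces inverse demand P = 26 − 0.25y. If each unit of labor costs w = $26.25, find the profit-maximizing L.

L* = 4

Marginal revenue from the inverse demand is MR = 26 − 0.5y.
The marginal product is MP_L = 2.5·L^(-1/2).
A monopolist hires until marginal revenue product equals the wage: MR·MP_L = w.
At L, y = 5·√L. Substituting and solving: (26 − 2.5·√L)·2.5·L^(-1/2) = 26.25 gives L = 4.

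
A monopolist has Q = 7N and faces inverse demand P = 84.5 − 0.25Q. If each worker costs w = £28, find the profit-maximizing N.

N* = 23

Marginal revenue from the inverse demand is MR = 84.5 − 0.5Q.
The marginal product is MP_N = 7.
A monopolist hires until marginal revenue product equals the wage: MR·MP_N = w.
(84.5 − 3.5N)·7 = 28, so N = 23.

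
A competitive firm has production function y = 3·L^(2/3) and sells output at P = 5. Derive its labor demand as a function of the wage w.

L(w) = 1000/w³

MP_L = (2/3)·3·L^(-1/3) = 2·L^(-1/3).
Setting P·MP_L = w: 10·L^(-1/3) = w.
Solving for L: L^(-1/3) = w/10, so L = (10/w)^(3).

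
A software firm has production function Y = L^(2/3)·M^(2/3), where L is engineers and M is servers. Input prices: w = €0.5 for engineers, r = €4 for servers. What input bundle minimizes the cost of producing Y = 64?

L* = 64, M* = 8

Cost minimization requires the marginal rate of technical substitution to equal the input-price ratio: MP_L/MP_M = w/r.
Here MP_L/MP_M = (2/3)·(M/L)/(2/3) = (M/L). Setting this equal to 0.5/4 = 0.125 gives M = 0.125L.
Substituting into Y = 64: L^(2/3)·(0.125L)^(2/3) = 64.
Solving, L = 64 and M = 8.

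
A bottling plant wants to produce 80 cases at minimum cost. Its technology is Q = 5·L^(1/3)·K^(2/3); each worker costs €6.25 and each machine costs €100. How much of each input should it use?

Cost minimization requires the marginal rate of technical substitution to equal the input-price ratio: MP_L/MP_K = w/r.
Here MP_L/MP_K = (1/3)·(K/L)/(2/3) = 0.5·(K/L). Setting this equal to 6.25/100 = 0.0625 gives K = 0.125L.
Substituting into Q = 80: 5·L^(1/3)·(0.125L)^(2/3) = 80.
Solving, L = 64 and K = 8.

L* = 64, K* = 8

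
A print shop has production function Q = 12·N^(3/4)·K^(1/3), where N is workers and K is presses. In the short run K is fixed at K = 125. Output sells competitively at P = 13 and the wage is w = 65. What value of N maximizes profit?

With K = 125, MP_N = (3/4)·12·N^(-1/4)·125^(1/3) = 45·N^(-1/4).
Profit maximization for a price taker requires P·MP_N = w: 13·45·N^(-1/4) = 65.
So N^(-1/4) = 1/9, which gives N = 6561.

N* = 6561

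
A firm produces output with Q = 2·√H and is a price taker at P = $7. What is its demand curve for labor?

MP_H = (1/2)·2·H^(-1/2) = H^(-1/2).
Setting P·MP_H = w: 7·H^(-1/2) = w.
Solving for H: H^(-1/2) = w/7, so H = (7/w)^(2).

H(w) = 49/w²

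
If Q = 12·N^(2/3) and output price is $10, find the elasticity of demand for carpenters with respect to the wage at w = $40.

ε = -3

MP_N = (2/3)·12·N^(-1/3), so P·MP_N = w gives 80·N^(-1/3) = w.
Solving, N(w) = (80/w)^(3). This is a constant-elasticity form: N ∝ w^(−3), so ε = −3.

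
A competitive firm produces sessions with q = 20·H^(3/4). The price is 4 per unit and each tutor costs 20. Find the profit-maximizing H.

H* = 81

MP_H = (3/4)·20·H^(-1/4) = 15·H^(-1/4).
Profit maximization for a price taker requires P·MP_H = w: 4·15·H^(-1/4) = 20.
So H^(-1/4) = 1/3, which gives H = 81.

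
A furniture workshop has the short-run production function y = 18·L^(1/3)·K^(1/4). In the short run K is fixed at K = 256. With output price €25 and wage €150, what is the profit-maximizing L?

With K = 256, MP_L = (1/3)·18·L^(-2/3)·256^(1/4) = 24·L^(-2/3).
Profit maximization for a price taker requires P·MP_L = w: 25·24·L^(-2/3) = 150.
So L^(-2/3) = 0.25, which gives L = 8.

L* = 8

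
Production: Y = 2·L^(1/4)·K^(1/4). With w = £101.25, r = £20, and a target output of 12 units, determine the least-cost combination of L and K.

Cost minimization requires the marginal rate of technical substitution to equal the input-price ratio: MP_L/MP_K = w/r.
Here MP_L/MP_K = (1/4)·(K/L)/(1/4) = (K/L). Setting this equal to 101.25/20 = 5.0625 gives K = 5.0625L.
Substituting into Y = 12: 2·L^(1/4)·(5.0625L)^(1/4) = 12.
Solving, L = 16 and K = 81.

L* = 16, K* = 81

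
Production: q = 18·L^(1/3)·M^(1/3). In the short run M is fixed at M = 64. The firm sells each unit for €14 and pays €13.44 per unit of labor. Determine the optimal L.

L* = 125

With M = 64, MP_L = (1/3)·18·L^(-2/3)·64^(1/3) = 24·L^(-2/3).
Profit maximization for a price taker requires P·MP_L = w: 14·24·L^(-2/3) = 13.44.
So L^(-2/3) = 0.04, which gives L = 125.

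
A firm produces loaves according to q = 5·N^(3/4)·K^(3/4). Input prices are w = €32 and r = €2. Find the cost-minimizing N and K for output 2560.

N* = 16, K* = 256

Cost minimization requires the marginal rate of technical substitution to equal the input-price ratio: MP_N/MP_K = w/r.
Here MP_N/MP_K = (3/4)·(K/N)/(3/4) = (K/N). Setting this equal to 32/2 = 16 gives K = 16N.
Substituting into q = 2560: 5·N^(3/4)·(16N)^(3/4) = 2560.
Solving, N = 16 and K = 256.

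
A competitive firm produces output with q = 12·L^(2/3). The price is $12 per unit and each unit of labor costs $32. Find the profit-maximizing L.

L* = 27

MP_L = (2/3)·12·L^(-1/3) = 8·L^(-1/3).
Profit maximization for a price taker requires P·MP_L = w: 12·8·L^(-1/3) = 32.
So L^(-1/3) = 1/3, which gives L = 27.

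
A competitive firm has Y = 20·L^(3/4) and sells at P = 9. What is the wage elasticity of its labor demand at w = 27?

ε = -4

MP_L = (3/4)·20·L^(-1/4), so P·MP_L = w gives 135·L^(-1/4) = w.
Solving, L(w) = (135/w)^(4). This is a constant-elasticity form: L ∝ w^(−4), so ε = −4.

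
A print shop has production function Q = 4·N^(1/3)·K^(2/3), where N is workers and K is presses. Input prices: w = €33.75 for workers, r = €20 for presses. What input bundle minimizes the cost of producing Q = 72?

Cost minimization requires the marginal rate of technical substitution to equal the input-price ratio: MP_N/MP_K = w/r.
Here MP_N/MP_K = (1/3)·(K/N)/(2/3) = 0.5·(K/N). Setting this equal to 33.75/20 = 1.6875 gives K = 3.375N.
Substituting into Q = 72: 4·N^(1/3)·(3.375N)^(2/3) = 72.
Solving, N = 8 and K = 27.

N* = 8, K* = 27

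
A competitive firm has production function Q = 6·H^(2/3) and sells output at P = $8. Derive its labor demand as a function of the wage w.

H(w) = 32768/w³

MP_H = (2/3)·6·H^(-1/3) = 4·H^(-1/3).
Setting P·MP_H = w: 32·H^(-1/3) = w.
Solving for H: H^(-1/3) = w/32, so H = (32/w)^(3).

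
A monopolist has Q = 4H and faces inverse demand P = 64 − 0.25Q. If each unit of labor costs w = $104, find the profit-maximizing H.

Marginal revenue from the inverse demand is MR = 64 − 0.5Q.
The marginal product is MP_H = 4.
A monopolist hires until marginal revenue product equals the wage: MR·MP_H = w.
(64 − 2H)·4 = 104, so H = 19.

H* = 19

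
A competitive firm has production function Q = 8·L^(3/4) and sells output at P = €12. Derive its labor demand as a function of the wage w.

MP_L = (3/4)·8·L^(-1/4) = 6·L^(-1/4).
Setting P·MP_L = w: 72·L^(-1/4) = w.
Solving for L: L^(-1/4) = w/72, so L = (72/w)^(4).

L(w) = (72/w)^(4)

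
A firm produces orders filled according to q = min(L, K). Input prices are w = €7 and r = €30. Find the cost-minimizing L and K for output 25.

With a fixed-proportions technology, the cost-minimizing bundle uses no slack in either input: L = K = q.
So L = 25 and K = 25.

L* = 25, K* = 25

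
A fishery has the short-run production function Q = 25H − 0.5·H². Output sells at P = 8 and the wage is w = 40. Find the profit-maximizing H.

H* = 20

The marginal product of H is MP_H = 25 − H.
A price-taking firm hires until the value of the marginal product equals the wage: P·MP_H = w, so 8·(25 − H) = 40.
Then 25 − H = 5, giving H = 20.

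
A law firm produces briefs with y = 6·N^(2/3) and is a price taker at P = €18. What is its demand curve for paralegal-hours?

N(w) = 373248/w³

MP_N = (2/3)·6·N^(-1/3) = 4·N^(-1/3).
Setting P·MP_N = w: 72·N^(-1/3) = w.
Solving for N: N^(-1/3) = w/72, so N = (72/w)^(3).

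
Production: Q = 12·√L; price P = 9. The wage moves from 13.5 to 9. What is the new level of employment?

L* = 36

From P·MP_L = w with MP_L = 6·L^(-1/2), the labor demand is L(w) = (54/w)^(2).
At w = 13.5: L = 16. At w = 9: L = 36.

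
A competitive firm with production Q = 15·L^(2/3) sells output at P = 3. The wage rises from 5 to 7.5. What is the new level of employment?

L* = 64

From P·MP_L = w with MP_L = 10·L^(-1/3), the labor demand is L(w) = (30/w)^(3).
At w = 5: L = 216. At w = 7.5: L = 64.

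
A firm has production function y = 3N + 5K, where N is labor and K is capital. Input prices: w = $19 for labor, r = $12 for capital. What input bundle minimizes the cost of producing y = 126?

The inputs are perfect substitutes, so the firm uses whichever has the lower cost per unit of output.
Cost per unit of output via N is w/3 = 19/3; via K it is r/5 = 2.4. K is cheaper.
Producing y = 126 with K alone: N = 0, K = 25.2.

N* = 0, K* = 25.2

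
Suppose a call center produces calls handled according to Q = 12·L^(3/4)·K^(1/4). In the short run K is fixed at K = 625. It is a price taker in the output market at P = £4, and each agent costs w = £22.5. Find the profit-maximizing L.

L* = 4096

With K = 625, MP_L = (3/4)·12·L^(-1/4)·625^(1/4) = 45·L^(-1/4).
Profit maximization for a price taker requires P·MP_L = w: 4·45·L^(-1/4) = 22.5.
So L^(-1/4) = 0.125, which gives L = 4096.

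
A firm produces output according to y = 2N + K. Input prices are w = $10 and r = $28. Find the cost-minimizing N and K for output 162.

The inputs are perfect substitutes, so the firm uses whichever has the lower cost per unit of output.
Cost per unit of output via N is 5; via K it is 28. N is cheaper.
Producing y = 162 with N alone: N = 81, K = 0.

N* = 81, K* = 0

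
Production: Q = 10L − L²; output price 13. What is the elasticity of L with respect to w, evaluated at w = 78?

From P·MP_L = w with MP_L = 10 − 2L, labor demand is L(w) = (10 − w/13)/2.
dL/dw = −1/(26) = -1/26.
At w = 78, L = 2, so ε = (dL/dw)·(w/L) = (-1/26)·(78/2) = -1.5.

ε = -1.5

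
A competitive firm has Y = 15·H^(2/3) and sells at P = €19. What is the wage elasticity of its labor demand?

ε = -3

MP_H = (2/3)·15·H^(-1/3), so P·MP_H = w gives 190·H^(-1/3) = w.
Solving, H(w) = (190/w)^(3). This is a constant-elasticity form: H ∝ w^(−3), so ε = −3.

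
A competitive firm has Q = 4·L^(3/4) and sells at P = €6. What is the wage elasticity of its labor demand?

MP_L = (3/4)·4·L^(-1/4), so P·MP_L = w gives 18·L^(-1/4) = w.
Solving, L(w) = (18/w)^(4). This is a constant-elasticity form: L ∝ w^(−4), so ε = −4.

ε = -4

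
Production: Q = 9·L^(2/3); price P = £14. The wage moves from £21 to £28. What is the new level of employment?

L* = 27

From P·MP_L = w with MP_L = 6·L^(-1/3), the labor demand is L(w) = (84/w)^(3).
At w = 21: L = 64. At w = 28: L = 27.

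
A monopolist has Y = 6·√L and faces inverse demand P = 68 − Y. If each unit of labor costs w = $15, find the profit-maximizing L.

Marginal revenue from the inverse demand is MR = 68 − 2Y.
The marginal product is MP_L = 3·L^(-1/2).
A monopolist hires until marginal revenue product equals the wage: MR·MP_L = w.
At L, Y = 6·√L. Substituting and solving: (68 − 12·√L)·3·L^(-1/2) = 15 gives L = 16.

L* = 16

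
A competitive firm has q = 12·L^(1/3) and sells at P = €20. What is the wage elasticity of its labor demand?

ε = -1.5

MP_L = (1/3)·12·L^(-2/3), so P·MP_L = w gives 80·L^(-2/3) = w.
Solving, L(w) = (80/w)^(3/2). This is a constant-elasticity form: L ∝ w^(−3/2), so ε = −3/2.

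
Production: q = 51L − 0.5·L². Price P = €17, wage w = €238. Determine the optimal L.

The marginal product of L is MP_L = 51 − L.
A price-taking firm hires until the value of the marginal product equals the wage: P·MP_L = w, so 17·(51 − L) = 238.
Then 51 − L = 14, giving L = 37.

L* = 37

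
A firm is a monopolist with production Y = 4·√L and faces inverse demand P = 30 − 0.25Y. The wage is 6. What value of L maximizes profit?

L* = 36

Marginal revenue from the inverse demand is MR = 30 − 0.5Y.
The marginal product is MP_L = 2·L^(-1/2).
A monopolist hires until marginal revenue product equals the wage: MR·MP_L = w.
At L, Y = 4·√L. Substituting and solving: (30 − 2·√L)·2·L^(-1/2) = 6 gives L = 36.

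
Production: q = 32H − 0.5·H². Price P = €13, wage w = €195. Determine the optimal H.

H* = 17

The marginal product of H is MP_H = 32 − H.
A price-taking firm hires until the value of the marginal product equals the wage: P·MP_H = w, so 13·(32 − H) = 195.
Then 32 − H = 15, giving H = 17.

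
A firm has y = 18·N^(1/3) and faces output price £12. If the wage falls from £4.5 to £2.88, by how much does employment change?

ΔN = 61

From P·MP_N = w with MP_N = 6·N^(-2/3), the labor demand is N(w) = (72/w)^(3/2).
At w = 4.5: N = 64. At w = 2.88: N = 125.
ΔN = 125 − 64 = 61.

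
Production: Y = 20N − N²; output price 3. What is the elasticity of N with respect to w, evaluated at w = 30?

From P·MP_N = w with MP_N = 20 − 2N, labor demand is N(w) = (20 − w/3)/2.
dN/dw = −1/(6) = -1/6.
At w = 30, N = 5, so ε = (dN/dw)·(w/N) = (-1/6)·(30/5) = -1.

ε = -1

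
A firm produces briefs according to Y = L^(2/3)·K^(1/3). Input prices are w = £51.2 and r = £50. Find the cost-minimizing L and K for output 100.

L* = 125, K* = 64

Cost minimization requires the marginal rate of technical substitution to equal the input-price ratio: MP_L/MP_K = w/r.
Here MP_L/MP_K = (2/3)·(K/L)/(1/3) = 2·(K/L). Setting this equal to 51.2/50 = 1.024 gives K = 0.512L.
Substituting into Y = 100: L^(2/3)·(0.512L)^(1/3) = 100.
Solving, L = 125 and K = 64.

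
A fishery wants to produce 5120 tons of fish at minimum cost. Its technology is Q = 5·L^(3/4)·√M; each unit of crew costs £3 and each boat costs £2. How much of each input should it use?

L* = 256, M* = 256

Cost minimization requires the marginal rate of technical substitution to equal the input-price ratio: MP_L/MP_M = w/r.
Here MP_L/MP_M = (3/4)·(M/L)/(1/2) = 1.5·(M/L). Setting this equal to 3/2 = 1.5 gives M = L.
Substituting into Q = 5120: 5·L^(3/4)·(L)^(1/2) = 5120.
Solving, L = 256 and M = 256.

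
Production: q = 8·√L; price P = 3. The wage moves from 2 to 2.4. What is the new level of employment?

From P·MP_L = w with MP_L = 4·L^(-1/2), the labor demand is L(w) = (12/w)^(2).
At w = 2: L = 36. At w = 2.4: L = 25.

L* = 25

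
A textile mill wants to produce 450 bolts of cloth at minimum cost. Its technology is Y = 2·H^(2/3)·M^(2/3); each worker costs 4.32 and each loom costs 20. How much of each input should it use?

Cost minimization requires the marginal rate of technical substitution to equal the input-price ratio: MP_H/MP_M = w/r.
Here MP_H/MP_M = (2/3)·(M/H)/(2/3) = (M/H). Setting this equal to 4.32/20 = 0.216 gives M = 0.216H.
Substituting into Y = 450: 2·H^(2/3)·(0.216H)^(2/3) = 450.
Solving, H = 125 and M = 27.

H* = 125, M* = 27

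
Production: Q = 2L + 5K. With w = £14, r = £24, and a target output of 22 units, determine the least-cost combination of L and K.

L* = 0, K* = 4.4

The inputs are perfect substitutes, so the firm uses whichever has the lower cost per unit of output.
Cost per unit of output via L is w/2 = 7; via K it is r/5 = 4.8. K is cheaper.
Producing Q = 22 with K alone: L = 0, K = 4.4.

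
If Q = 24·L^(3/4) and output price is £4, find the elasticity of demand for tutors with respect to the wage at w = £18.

MP_L = (3/4)·24·L^(-1/4), so P·MP_L = w gives 72·L^(-1/4) = w.
Solving, L(w) = (72/w)^(4). This is a constant-elasticity form: L ∝ w^(−4), so ε = −4.

ε = -4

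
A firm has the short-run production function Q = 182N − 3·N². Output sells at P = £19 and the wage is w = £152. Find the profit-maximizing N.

N* = 29

The marginal product of N is MP_N = 182 − 6N.
A price-taking firm hires until the value of the marginal product equals the wage: P·MP_N = w, so 19·(182 − 6N) = 152.
Then 182 − 6N = 8, giving N = 29.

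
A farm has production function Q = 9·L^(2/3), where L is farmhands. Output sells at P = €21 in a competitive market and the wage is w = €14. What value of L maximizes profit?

MP_L = (2/3)·9·L^(-1/3) = 6·L^(-1/3).
Profit maximization for a price taker requires P·MP_L = w: 21·6·L^(-1/3) = 14.
So L^(-1/3) = 1/9, which gives L = 729.

L* = 729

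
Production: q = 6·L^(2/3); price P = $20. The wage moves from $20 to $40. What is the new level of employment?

From P·MP_L = w with MP_L = 4·L^(-1/3), the labor demand is L(w) = (80/w)^(3).
At w = 20: L = 64. At w = 40: L = 8.

L* = 8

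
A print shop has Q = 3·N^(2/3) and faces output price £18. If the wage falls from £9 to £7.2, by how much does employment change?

ΔN = 61

From P·MP_N = w with MP_N = 2·N^(-1/3), the labor demand is N(w) = (36/w)^(3).
At w = 9: N = 64. At w = 7.2: N = 125.
ΔN = 125 − 64 = 61.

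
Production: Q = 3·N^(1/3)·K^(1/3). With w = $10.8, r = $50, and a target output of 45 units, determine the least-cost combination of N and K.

Cost minimization requires the marginal rate of technical substitution to equal the input-price ratio: MP_N/MP_K = w/r.
Here MP_N/MP_K = (1/3)·(K/N)/(1/3) = (K/N). Setting this equal to 10.8/50 = 0.216 gives K = 0.216N.
Substituting into Q = 45: 3·N^(1/3)·(0.216N)^(1/3) = 45.
Solving, N = 125 and K = 27.

N* = 125, K* = 27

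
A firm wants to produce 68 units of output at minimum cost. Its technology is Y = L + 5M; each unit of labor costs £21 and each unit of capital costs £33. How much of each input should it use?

The inputs are perfect substitutes, so the firm uses whichever has the lower cost per unit of output.
Cost per unit of output via L is 21; via M it is 6.6. M is cheaper.
Producing Y = 68 with M alone: L = 0, M = 13.6.

L* = 0, M* = 13.6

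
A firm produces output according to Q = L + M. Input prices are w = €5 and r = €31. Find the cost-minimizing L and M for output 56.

L* = 56, M* = 0

The inputs are perfect substitutes, so the firm uses whichever has the lower cost per unit of output.
Cost per unit of output via L is 5; via M it is 31. L is cheaper.
Producing Q = 56 with L alone: L = 56, M = 0.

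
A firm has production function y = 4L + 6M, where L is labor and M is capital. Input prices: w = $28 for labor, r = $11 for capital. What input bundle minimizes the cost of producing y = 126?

L* = 0, M* = 21

The inputs are perfect substitutes, so the firm uses whichever has the lower cost per unit of output.
Cost per unit of output via L is w/4 = 7; via M it is r/6 = 11/6. M is cheaper.
Producing y = 126 with M alone: L = 0, M = 21.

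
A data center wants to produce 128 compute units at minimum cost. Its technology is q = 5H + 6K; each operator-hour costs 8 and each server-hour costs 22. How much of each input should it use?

H* = 25.6, K* = 0

The inputs are perfect substitutes, so the firm uses whichever has the lower cost per unit of output.
Cost per unit of output via H is w/5 = 1.6; via K it is r/6 = 11/3. H is cheaper.
Producing q = 128 with H alone: H = 25.6, K = 0.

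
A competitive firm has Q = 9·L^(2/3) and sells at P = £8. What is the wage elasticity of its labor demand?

MP_L = (2/3)·9·L^(-1/3), so P·MP_L = w gives 48·L^(-1/3) = w.
Solving, L(w) = (48/w)^(3). This is a constant-elasticity form: L ∝ w^(−3), so ε = −3.

ε = -3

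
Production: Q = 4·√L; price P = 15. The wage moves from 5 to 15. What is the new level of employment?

L* = 4

From P·MP_L = w with MP_L = 2·L^(-1/2), the labor demand is L(w) = (30/w)^(2).
At w = 5: L = 36. At w = 15: L = 4.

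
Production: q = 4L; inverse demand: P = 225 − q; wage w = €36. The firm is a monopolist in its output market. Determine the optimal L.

L* = 27

Marginal revenue from the inverse demand is MR = 225 − 2q.
The marginal product is MP_L = 4.
A monopolist hires until marginal revenue product equals the wage: MR·MP_L = w.
(225 − 8L)·4 = 36, so L = 27.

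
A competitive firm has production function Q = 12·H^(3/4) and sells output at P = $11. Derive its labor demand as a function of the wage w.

H(w) = (99/w)^(4)

MP_H = (3/4)·12·H^(-1/4) = 9·H^(-1/4).
Setting P·MP_H = w: 99·H^(-1/4) = w.
Solving for H: H^(-1/4) = w/99, so H = (99/w)^(4).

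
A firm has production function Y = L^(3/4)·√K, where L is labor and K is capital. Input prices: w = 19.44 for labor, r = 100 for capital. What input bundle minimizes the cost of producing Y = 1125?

Cost minimization requires the marginal rate of technical substitution to equal the input-price ratio: MP_L/MP_K = w/r.
Here MP_L/MP_K = (3/4)·(K/L)/(1/2) = 1.5·(K/L). Setting this equal to 19.44/100 = 0.1944 gives K = 0.1296L.
Substituting into Y = 1125: L^(3/4)·(0.1296L)^(1/2) = 1125.
Solving, L = 625 and K = 81.

L* = 625, K* = 81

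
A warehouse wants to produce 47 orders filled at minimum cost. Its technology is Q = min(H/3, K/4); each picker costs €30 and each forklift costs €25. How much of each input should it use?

With a fixed-proportions technology, the cost-minimizing bundle uses no slack in either input: H/3 = K/4 = Q.
So H = 3·47 = 141 and K = 4·47 = 188.

H* = 141, K* = 188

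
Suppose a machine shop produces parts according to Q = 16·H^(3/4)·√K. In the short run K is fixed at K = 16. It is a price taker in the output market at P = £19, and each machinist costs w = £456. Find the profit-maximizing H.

H* = 16

With K = 16, MP_H = (3/4)·16·H^(-1/4)·16^(1/2) = 48·H^(-1/4).
Profit maximization for a price taker requires P·MP_H = w: 19·48·H^(-1/4) = 456.
So H^(-1/4) = 0.5, which gives H = 16.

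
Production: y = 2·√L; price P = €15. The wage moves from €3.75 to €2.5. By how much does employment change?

ΔL = 20

From P·MP_L = w with MP_L = L^(-1/2), the labor demand is L(w) = (15/w)^(2).
At w = 3.75: L = 16. At w = 2.5: L = 36.
ΔL = 36 − 16 = 20.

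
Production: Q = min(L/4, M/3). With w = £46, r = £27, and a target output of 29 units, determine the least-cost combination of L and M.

L* = 116, M* = 87

With a fixed-proportions technology, the cost-minimizing bundle uses no slack in either input: L/4 = M/3 = Q.
So L = 4·29 = 116 and M = 3·29 = 87.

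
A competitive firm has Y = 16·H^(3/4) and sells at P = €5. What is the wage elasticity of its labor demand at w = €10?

MP_H = (3/4)·16·H^(-1/4), so P·MP_H = w gives 60·H^(-1/4) = w.
Solving, H(w) = (60/w)^(4). This is a constant-elasticity form: H ∝ w^(−4), so ε = −4.

ε = -4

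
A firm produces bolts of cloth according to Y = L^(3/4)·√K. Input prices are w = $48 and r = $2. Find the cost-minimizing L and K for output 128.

Cost minimization requires the marginal rate of technical substitution to equal the input-price ratio: MP_L/MP_K = w/r.
Here MP_L/MP_K = (3/4)·(K/L)/(1/2) = 1.5·(K/L). Setting this equal to 48/2 = 24 gives K = 16L.
Substituting into Y = 128: L^(3/4)·(16L)^(1/2) = 128.
Solving, L = 16 and K = 256.

L* = 16, K* = 256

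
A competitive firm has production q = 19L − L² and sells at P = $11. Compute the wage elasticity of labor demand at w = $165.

From P·MP_L = w with MP_L = 19 − 2L, labor demand is L(w) = (19 − w/11)/2.
dL/dw = −1/(22) = -1/22.
At w = 165, L = 2, so ε = (dL/dw)·(w/L) = (-1/22)·(165/2) = -3.75.

ε = -3.75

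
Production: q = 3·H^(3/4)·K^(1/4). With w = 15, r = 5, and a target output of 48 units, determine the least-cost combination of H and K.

Cost minimization requires the marginal rate of technical substitution to equal the input-price ratio: MP_H/MP_K = w/r.
Here MP_H/MP_K = (3/4)·(K/H)/(1/4) = 3·(K/H). Setting this equal to 15/5 = 3 gives K = H.
Substituting into q = 48: 3·H^(3/4)·(H)^(1/4) = 48.
Solving, H = 16 and K = 16.

H* = 16, K* = 16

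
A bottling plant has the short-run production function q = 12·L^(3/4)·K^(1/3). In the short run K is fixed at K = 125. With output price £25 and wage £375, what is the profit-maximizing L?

L* = 81

With K = 125, MP_L = (3/4)·12·L^(-1/4)·125^(1/3) = 45·L^(-1/4).
Profit maximization for a price taker requires P·MP_L = w: 25·45·L^(-1/4) = 375.
So L^(-1/4) = 1/3, which gives L = 81.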